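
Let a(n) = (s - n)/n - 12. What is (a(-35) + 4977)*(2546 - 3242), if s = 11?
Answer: -120915384/35 ≈ -3.4547e+6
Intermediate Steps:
a(n) = -12 + (11 - n)/n (a(n) = (11 - n)/n - 12 = -12 + (11 - n)/n)
(a(-35) + 4977)*(2546 - 3242) = ((-13 + 11/(-35)) + 4977)*(2546 - 3242) = ((-13 + 11*(-1/35)) + 4977)*(-696) = ((-13 - 11/35) + 4977)*(-696) = (-466/35 + 4977)*(-696) = (173729/35)*(-696) = -120915384/35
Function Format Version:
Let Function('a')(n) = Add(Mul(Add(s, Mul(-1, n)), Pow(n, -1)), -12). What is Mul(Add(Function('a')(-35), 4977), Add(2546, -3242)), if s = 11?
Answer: Rational(-120915384, 35) ≈ -3.4547e+6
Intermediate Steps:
Function('a')(n) = Add(-12, Mul(Pow(n, -1), Add(11, Mul(-1, n)))) (Function('a')(n) = Add(Mul(Add(11, Mul(-1, n)), Pow(n, -1)), -12) = Add(Mul(Pow(n, -1), Add(11, Mul(-1, n))), -12) = Add(-12, Mul(Pow(n, -1), Add(11, Mul(-1, n)))))
Mul(Add(Function('a')(-35), 4977), Add(2546, -3242)) = Mul(Add(Add(-13, Mul(11, Pow(-35, -1))), 4977), Add(2546, -3242)) = Mul(Add(Add(-13, Mul(11, Rational(-1, 35))), 4977), -696) = Mul(Add(Add(-13, Rational(-11, 35)), 4977), -696) = Mul(Add(Rational(-466, 35), 4977), -696) = Mul(Rational(173729, 35), -696) = Rational(-120915384, 35)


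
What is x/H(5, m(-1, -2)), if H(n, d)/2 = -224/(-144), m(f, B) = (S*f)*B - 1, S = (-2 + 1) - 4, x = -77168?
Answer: -24804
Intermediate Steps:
S = -5 (S = -1 - 4 = -5)
m(f, B) = -1 - 5*B*f (m(f, B) = (-5*f)*B - 1 = -5*B*f - 1 = -1 - 5*B*f)
H(n, d) = 28/9 (H(n, d) = 2*(-224/(-144)) = 2*(-224*(-1/144)) = 2*(14/9) = 28/9)
x/H(5, m(-1, -2)) = -77168/28/9 = -77168*9/28 = -24804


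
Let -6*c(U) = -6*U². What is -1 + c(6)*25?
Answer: 899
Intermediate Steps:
c(U) = U² (c(U) = -(-1)*U² = U²)
-1 + c(6)*25 = -1 + 6²*25 = -1 + 36*25 = -1 + 900 = 899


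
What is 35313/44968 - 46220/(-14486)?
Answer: 1294982539/325703224 ≈ 3.9760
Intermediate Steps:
35313/44968 - 46220/(-14486) = 35313*(1/44968) - 46220*(-1/14486) = 35313/44968 + 23110/7243 = 1294982539/325703224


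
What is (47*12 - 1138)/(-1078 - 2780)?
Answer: 287/1929 ≈ 0.14878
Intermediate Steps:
(47*12 - 1138)/(-1078 - 2780) = (564 - 1138)/(-3858) = -574*(-1/3858) = 287/1929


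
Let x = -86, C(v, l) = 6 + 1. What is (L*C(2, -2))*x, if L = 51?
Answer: -30702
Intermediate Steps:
C(v, l) = 7
(L*C(2, -2))*x = (51*7)*(-86) = 357*(-86) = -30702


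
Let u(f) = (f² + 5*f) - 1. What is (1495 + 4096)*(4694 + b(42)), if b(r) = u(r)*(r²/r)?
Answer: 489547960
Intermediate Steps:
u(f) = -1 + f² + 5*f
b(r) = r*(-1 + r² + 5*r) (b(r) = (-1 + r² + 5*r)*(r²/r) = (-1 + r² + 5*r)*r = r*(-1 + r² + 5*r))
(1495 + 4096)*(4694 + b(42)) = (1495 + 4096)*(4694 + 42*(-1 + 42² + 5*42)) = 5591*(4694 + 42*(-1 + 1764 + 210)) = 5591*(4694 + 42*1973) = 5591*(4694 + 82866) = 5591*87560 = 489547960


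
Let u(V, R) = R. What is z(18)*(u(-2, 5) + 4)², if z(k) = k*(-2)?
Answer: -2916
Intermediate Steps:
z(k) = -2*k
z(18)*(u(-2, 5) + 4)² = (-2*18)*(5 + 4)² = -36*9² = -36*81 = -2916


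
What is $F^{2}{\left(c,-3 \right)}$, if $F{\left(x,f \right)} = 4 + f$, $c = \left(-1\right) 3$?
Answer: $1$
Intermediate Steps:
$c = -3$
$F^{2}{\left(c,-3 \right)} = \left(4 - 3\right)^{2} = 1^{2} = 1$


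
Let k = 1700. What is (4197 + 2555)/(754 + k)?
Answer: 3376/1227 ≈ 2.7514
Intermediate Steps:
(4197 + 2555)/(754 + k) = (4197 + 2555)/(754 + 1700) = 6752/2454 = 6752*(1/2454) = 3376/1227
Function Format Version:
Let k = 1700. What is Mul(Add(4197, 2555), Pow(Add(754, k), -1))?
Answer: Rational(3376, 1227) ≈ 2.7514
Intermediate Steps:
Mul(Add(4197, 2555), Pow(Add(754, k), -1)) = Mul(Add(4197, 2555), Pow(Add(754, 1700), -1)) = Mul(6752, Pow(2454, -1)) = Mul(6752, Rational(1, 2454)) = Rational(3376, 1227)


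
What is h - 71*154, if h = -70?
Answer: -11004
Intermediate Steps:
h - 71*154 = -70 - 71*154 = -70 - 10934 = -11004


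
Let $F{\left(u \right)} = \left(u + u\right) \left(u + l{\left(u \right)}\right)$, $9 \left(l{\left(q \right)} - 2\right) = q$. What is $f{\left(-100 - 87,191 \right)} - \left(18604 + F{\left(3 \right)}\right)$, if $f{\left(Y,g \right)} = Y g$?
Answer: $-54353$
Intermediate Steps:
$l{\left(q \right)} = 2 + \frac{q}{9}$
$F{\left(u \right)} = 2 u \left(2 + \frac{10 u}{9}\right)$ ($F{\left(u \right)} = \left(u + u\right) \left(u + \left(2 + \frac{u}{9}\right)\right) = 2 u \left(2 + \frac{10 u}{9}\right)$)
$f{\left(-100 - 87,191 \right)} - \left(18604 + F{\left(3 \right)}\right) = \left(-100 - 87\right) 191 - \left(18604 + \frac{4}{9} \cdot 3 \left(9 + 5 \cdot 3\right)\right) = \left(-187\right) 191 - \left(18604 + \frac{4}{9} \cdot 3 \left(9 + 15\right)\right) = -35717 - \left(18604 + \frac{4}{9} \cdot 3 \cdot 24\right) = -35717 - \left(18604 + 32\right) = -35717 - 18636 = -54353$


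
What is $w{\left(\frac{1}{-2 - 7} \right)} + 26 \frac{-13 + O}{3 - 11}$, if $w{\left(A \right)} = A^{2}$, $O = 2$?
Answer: $\frac{11587}{324} \approx 35.762$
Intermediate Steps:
$w{\left(\frac{1}{-2 - 7} \right)} + 26 \frac{-13 + O}{3 - 11} = \left(\frac{1}{-2 - 7}\right)^{2} + 26 \frac{-13 + 2}{3 - 11} = \left(\frac{1}{-9}\right)^{2} + 26 \left(- \frac{11}{-8}\right) = \left(- \frac{1}{9}\right)^{2} + 26 \left(\left(-11\right) \left(- \frac{1}{8}\right)\right) = \frac{1}{81} + 26 \cdot \frac{11}{8} = \frac{1}{81} + \frac{143}{4} = \frac{11587}{324}$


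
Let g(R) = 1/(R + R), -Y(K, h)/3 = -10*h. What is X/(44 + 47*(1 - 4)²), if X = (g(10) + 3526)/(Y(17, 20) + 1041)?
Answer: 23507/5108980 ≈ 0.0046011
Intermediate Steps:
Y(K, h) = 30*h (Y(K, h) = -(-30)*h = 30*h)
g(R) = 1/(2*R)
X = 23507/10940 (X = ((½)/10 + 3526)/(30*20 + 1041) = ((½)*(⅒) + 3526)/(600 + 1041) = (1/20 + 3526)/1641 = (70521/20)*(1/1641) = 23507/10940 ≈ 2.1487)
X/(44 + 47*(1 - 4)²) = 23507/(10940*(44 + 47*(1 - 4)²)) = 23507/(10940*(44 + 47*(-3)²)) = 23507/(10940*(44 + 47*9)) = 23507/(10940*(44 + 423)) = (23507/10940)/467 = (23507/10940)*(1/467) = 23507/5108980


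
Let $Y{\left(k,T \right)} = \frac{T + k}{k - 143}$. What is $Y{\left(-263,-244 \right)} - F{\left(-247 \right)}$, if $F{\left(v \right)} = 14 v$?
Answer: $\frac{1404455}{406} \approx 3459.3$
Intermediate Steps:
$Y{\left(k,T \right)} = \frac{T + k}{-143 + k}$
$Y{\left(-263,-244 \right)} - F{\left(-247 \right)} = \frac{-244 - 263}{-143 - 263} - 14 \left(-247\right) = \frac{1}{-406} \left(-507\right) - -3458 = \left(- \frac{1}{406}\right) \left(-507\right) + 3458 = \frac{507}{406} + 3458 = \frac{1404455}{406}$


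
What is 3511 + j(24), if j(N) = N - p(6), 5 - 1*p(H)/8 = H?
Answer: 3543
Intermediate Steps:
p(H) = 40 - 8*H
j(N) = 8 + N (j(N) = N - (40 - 8*6) = N - (40 - 48) = N - 1*(-8) = N + 8 = 8 + N)
3511 + j(24) = 3511 + (8 + 24) = 3511 + 32 = 3543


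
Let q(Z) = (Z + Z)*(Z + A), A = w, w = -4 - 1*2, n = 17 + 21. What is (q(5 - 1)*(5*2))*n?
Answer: -6080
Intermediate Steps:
n = 38
w = -6 (w = -4 - 2 = -6)
A = -6
q(Z) = 2*Z*(-6 + Z) (q(Z) = (Z + Z)*(Z - 6) = (2*Z)*(-6 + Z) = 2*Z*(-6 + Z))
(q(5 - 1)*(5*2))*n = ((2*(5 - 1)*(-6 + (5 - 1)))*(5*2))*38 = ((2*4*(-6 + 4))*10)*38 = ((2*4*(-2))*10)*38 = -16*10*38 = -160*38 = -6080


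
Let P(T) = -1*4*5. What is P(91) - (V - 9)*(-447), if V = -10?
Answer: -8513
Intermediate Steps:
P(T) = -20 (P(T) = -4*5 = -20)
P(91) - (V - 9)*(-447) = -20 - (-10 - 9)*(-447) = -20 - (-19)*(-447) = -20 - 1*8493 = -20 - 8493 = -8513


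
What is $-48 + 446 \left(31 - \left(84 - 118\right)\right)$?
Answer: $28942$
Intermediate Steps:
$-48 + 446 \left(31 - \left(84 - 118\right)\right) = -48 + 446 \left(31 - -34\right) = -48 + 446 \left(31 + 34\right) = -48 + 446 \cdot 65 = -48 + 28990 = 28942$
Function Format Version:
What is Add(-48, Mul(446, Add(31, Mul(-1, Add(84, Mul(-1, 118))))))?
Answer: 28942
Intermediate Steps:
Add(-48, Mul(446, Add(31, Mul(-1, Add(84, Mul(-1, 118)))))) = Add(-48, Mul(446, Add(31, Mul(-1, Add(84, -118))))) = Add(-48, Mul(446, Add(31, Mul(-1, -34)))) = Add(-48, Mul(446, Add(31, 34))) = Add(-48, Mul(446, 65)) = Add(-48, 28990) = 28942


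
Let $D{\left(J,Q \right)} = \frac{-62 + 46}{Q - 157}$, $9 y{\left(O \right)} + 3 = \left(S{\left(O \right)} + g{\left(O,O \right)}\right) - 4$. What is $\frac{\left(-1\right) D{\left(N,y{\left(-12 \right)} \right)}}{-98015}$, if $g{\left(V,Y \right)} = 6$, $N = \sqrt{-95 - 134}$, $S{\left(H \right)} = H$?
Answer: $\frac{72}{69884695} \approx 1.0303 \cdot 10^{-6}$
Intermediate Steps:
$N = i \sqrt{229}$ ($N = \sqrt{-229} = i \sqrt{229} \approx 15.133 i$)
$y{\left(O \right)} = - \frac{1}{9} + \frac{O}{9}$ ($y{\left(O \right)} = - \frac{1}{3} + \frac{\left(O + 6\right) - 4}{9} = - \frac{1}{3} + \frac{\left(6 + O\right) - 4}{9} = - \frac{1}{3} + \frac{2 + O}{9} = - \frac{1}{3} + \left(\frac{2}{9} + \frac{O}{9}\right) = - \frac{1}{9} + \frac{O}{9}$)
$D{\left(J,Q \right)} = - \frac{16}{-157 + Q}$
$\frac{\left(-1\right) D{\left(N,y{\left(-12 \right)} \right)}}{-98015} = \frac{\left(-1\right) \left(- \frac{16}{-157 + \left(- \frac{1}{9} + \frac{1}{9} \left(-12\right)\right)}\right)}{-98015} = - \frac{-16}{-157 - \frac{13}{9}} \left(- \frac{1}{98015}\right) = - \frac{-16}{- \frac{1426}{9}} \left(- \frac{1}{98015}\right) = - \frac{\left(-16\right) \left(-9\right)}{1426} \left(- \frac{1}{98015}\right) = \left(-1\right) \frac{72}{713} \left(- \frac{1}{98015}\right) = \left(- \frac{72}{713}\right) \left(- \frac{1}{98015}\right) = \frac{72}{69884695}$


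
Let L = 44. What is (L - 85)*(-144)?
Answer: 5904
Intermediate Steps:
(L - 85)*(-144) = (44 - 85)*(-144) = -41*(-144) = 5904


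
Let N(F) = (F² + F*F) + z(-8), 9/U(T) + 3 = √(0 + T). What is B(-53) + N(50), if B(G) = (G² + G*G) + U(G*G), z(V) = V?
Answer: 530509/50 ≈ 10610.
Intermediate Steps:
U(T) = 9/(-3 + √T) (U(T) = 9/(-3 + √(0 + T)) = 9/(-3 + √T))
N(F) = -8 + 2*F² (N(F) = (F² + F*F) - 8 = (F² + F²) - 8 = 2*F² - 8 = -8 + 2*F²)
B(G) = 2*G² + 9/(-3 + √(G²)) (B(G) = (G² + G*G) + 9/(-3 + √(G*G)) = (G² + G²) + 9/(-3 + √(G²)) = 2*G² + 9/(-3 + √(G²)))
B(-53) + N(50) = (9 + 2*(-53)²*(-3 + √((-53)²)))/(-3 + √((-53)²)) + (-8 + 2*50²) = (9 + 2*2809*(-3 + √2809))/(-3 + √2809) + (-8 + 2*2500) = (9 + 2*2809*(-3 + 53))/(-3 + 53) + (-8 + 5000) = (9 + 2*2809*50)/50 + 4992 = (9 + 280900)/50 + 4992 = (1/50)*280909 + 4992 = 280909/50 + 4992 = 530509/50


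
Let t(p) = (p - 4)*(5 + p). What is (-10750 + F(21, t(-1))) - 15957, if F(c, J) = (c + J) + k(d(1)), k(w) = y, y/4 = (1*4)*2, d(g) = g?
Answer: -26674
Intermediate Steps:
y = 32 (y = 4*((1*4)*2) = 4*(4*2) = 4*8 = 32)
t(p) = (-4 + p)*(5 + p)
k(w) = 32
F(c, J) = 32 + J + c (F(c, J) = (c + J) + 32 = (J + c) + 32 = 32 + J + c)
(-10750 + F(21, t(-1))) - 15957 = (-10750 + (32 + (-20 - 1 + (-1)²) + 21)) - 15957 = (-10750 + (32 + (-20 - 1 + 1) + 21)) - 15957 = (-10750 + (32 - 20 + 21)) - 15957 = (-10750 + 33) - 15957 = -10717 - 15957 = -26674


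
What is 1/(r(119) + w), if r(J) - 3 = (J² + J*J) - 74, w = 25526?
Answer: 1/53777 ≈ 1.8595e-5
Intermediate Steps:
r(J) = -71 + 2*J² (r(J) = 3 + ((J² + J*J) - 74) = 3 + ((J² + J²) - 74) = 3 + (2*J² - 74) = 3 + (-74 + 2*J²) = -71 + 2*J²)
1/(r(119) + w) = 1/((-71 + 2*119²) + 25526) = 1/((-71 + 2*14161) + 25526) = 1/((-71 + 28322) + 25526) = 1/(28251 + 25526) = 1/53777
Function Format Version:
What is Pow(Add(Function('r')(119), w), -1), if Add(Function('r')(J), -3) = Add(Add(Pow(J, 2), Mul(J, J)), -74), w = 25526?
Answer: Rational(1, 53777) ≈ 1.8595e-5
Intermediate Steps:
Function('r')(J) = Add(-71, Mul(2, Pow(J, 2))) (Function('r')(J) = Add(3, Add(Add(Pow(J, 2), Mul(J, J)), -74)) = Add(3, Add(Add(Pow(J, 2), Pow(J, 2)), -74)) = Add(3, Add(Mul(2, Pow(J, 2)), -74)) = Add(3, Add(-74, Mul(2, Pow(J, 2)))) = Add(-71, Mul(2, Pow(J, 2))))
Pow(Add(Function('r')(119), w), -1) = Pow(Add(Add(-71, Mul(2, Pow(119, 2))), 25526), -1) = Pow(Add(Add(-71, Mul(2, 14161)), 25526), -1) = Pow(Add(Add(-71, 28322), 25526), -1) = Pow(Add(28251, 25526), -1) = Pow(53777, -1) = Rational(1, 53777)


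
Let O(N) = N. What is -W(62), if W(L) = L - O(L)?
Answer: 0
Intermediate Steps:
W(L) = 0 (W(L) = L - L = 0)
-W(62) = -1*0 = 0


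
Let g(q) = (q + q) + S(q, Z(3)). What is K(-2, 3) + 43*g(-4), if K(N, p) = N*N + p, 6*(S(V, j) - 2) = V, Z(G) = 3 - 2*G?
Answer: -839/3 ≈ -279.67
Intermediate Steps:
S(V, j) = 2 + V/6
K(N, p) = p + N**2 (K(N, p) = N**2 + p = p + N**2)
g(q) = 2 + 13*q/6 (g(q) = (q + q) + (2 + q/6) = 2*q + (2 + q/6) = 2 + 13*q/6)
K(-2, 3) + 43*g(-4) = (3 + (-2)**2) + 43*(2 + (13/6)*(-4)) = (3 + 4) + 43*(2 - 26/3) = 7 + 43*(-20/3) = 7 - 860/3 = -839/3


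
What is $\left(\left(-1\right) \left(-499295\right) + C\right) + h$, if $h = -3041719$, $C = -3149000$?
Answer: $-5691424$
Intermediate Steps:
$\left(\left(-1\right) \left(-499295\right) + C\right) + h = \left(\left(-1\right) \left(-499295\right) - 3149000\right) - 3041719 = \left(499295 - 3149000\right) - 3041719 = -2649705 - 3041719 = -5691424$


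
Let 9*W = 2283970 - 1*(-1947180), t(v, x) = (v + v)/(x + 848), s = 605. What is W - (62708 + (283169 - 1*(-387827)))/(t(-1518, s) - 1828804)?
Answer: 1405406892152801/2989412154 ≈ 4.7013e+5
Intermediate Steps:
t(v, x) = 2*v/(848 + x) (t(v, x) = (2*v)/(848 + x) = 2*v/(848 + x))
W = 4231150/9 (W = (2283970 - 1*(-1947180))/9 = (2283970 + 1947180)/9 = (1/9)*4231150 = 4231150/9 ≈ 4.7013e+5)
W - (62708 + (283169 - 1*(-387827)))/(t(-1518, s) - 1828804) = 4231150/9 - (62708 + (283169 - 1*(-387827)))/(2*(-1518)/(848 + 605) - 1828804) = 4231150/9 - (62708 + (283169 + 387827))/(2*(-1518)/1453 - 1828804) = 4231150/9 - (62708 + 670996)/(2*(-1518)*(1/1453) - 1828804) = 4231150/9 - 733704/(-3036/1453 - 1828804) = 4231150/9 - 733704/(-2657255248/1453) = 4231150/9 - 733704*(-1453)/2657255248 = 4231150/9 - 1*(-133258989/332156906) = 4231150/9 + 133258989/332156906 = 1405406892152801/2989412154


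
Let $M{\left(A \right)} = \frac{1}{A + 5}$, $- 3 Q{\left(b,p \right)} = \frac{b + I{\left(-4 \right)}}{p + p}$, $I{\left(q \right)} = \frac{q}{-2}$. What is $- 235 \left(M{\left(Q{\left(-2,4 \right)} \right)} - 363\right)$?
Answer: $85258$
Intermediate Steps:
$I{\left(q \right)} = - \frac{q}{2}$ ($I{\left(q \right)} = q \left(- \frac{1}{2}\right) = - \frac{q}{2}$)
$Q{\left(b,p \right)} = - \frac{2 + b}{6 p}$ ($Q{\left(b,p \right)} = - \frac{\left(b - -2\right) \frac{1}{p + p}}{3} = - \frac{\left(b + 2\right) \frac{1}{2 p}}{3} = - \frac{\left(2 + b\right) \frac{1}{2 p}}{3} = - \frac{\frac{1}{2} \frac{1}{p} \left(2 + b\right)}{3} = - \frac{2 + b}{6 p}$)
$M{\left(A \right)} = \frac{1}{5 + A}$
$- 235 \left(M{\left(Q{\left(-2,4 \right)} \right)} - 363\right) = - 235 \left(\frac{1}{5 + \frac{-2 - -2}{6 \cdot 4}} - 363\right) = - 235 \left(\frac{1}{5 + \frac{1}{6} \cdot \frac{1}{4} \left(-2 + 2\right)} - 363\right) = - 235 \left(\frac{1}{5 + \frac{1}{6} \cdot \frac{1}{4} \cdot 0} - 363\right) = - 235 \left(\frac{1}{5 + 0} - 363\right) = - 235 \left(\frac{1}{5} - 363\right) = \left(-235\right) \left(- \frac{1814}{5}\right) = 85258$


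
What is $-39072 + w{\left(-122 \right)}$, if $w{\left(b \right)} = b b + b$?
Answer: $-24310$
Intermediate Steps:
$w{\left(b \right)} = b + b^{2}$ ($w{\left(b \right)} = b^{2} + b = b + b^{2}$)
$-39072 + w{\left(-122 \right)} = -39072 - 122 \left(1 - 122\right) = -39072 - -14762 = -39072 + 14762 = -24310$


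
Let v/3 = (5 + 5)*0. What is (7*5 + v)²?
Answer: 1225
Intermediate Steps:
v = 0 (v = 3*((5 + 5)*0) = 3*(10*0) = 3*0 = 0)
(7*5 + v)² = (7*5 + 0)² = (35 + 0)² = 35² = 1225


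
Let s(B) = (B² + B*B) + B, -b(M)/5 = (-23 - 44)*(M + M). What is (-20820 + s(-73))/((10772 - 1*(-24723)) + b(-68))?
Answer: 2047/2013 ≈ 1.0169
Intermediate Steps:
b(M) = 670*M (b(M) = -5*(-23 - 44)*(M + M) = -(-335)*2*M = -(-670)*M = 670*M)
s(B) = B + 2*B² (s(B) = (B² + B²) + B = 2*B² + B = B + 2*B²)
(-20820 + s(-73))/((10772 - 1*(-24723)) + b(-68)) = (-20820 - 73*(1 + 2*(-73)))/((10772 - 1*(-24723)) + 670*(-68)) = (-20820 - 73*(1 - 146))/((10772 + 24723) - 45560) = (-20820 - 73*(-145))/(35495 - 45560) = (-20820 + 10585)/(-10065) = -10235*(-1/10065) = 2047/2013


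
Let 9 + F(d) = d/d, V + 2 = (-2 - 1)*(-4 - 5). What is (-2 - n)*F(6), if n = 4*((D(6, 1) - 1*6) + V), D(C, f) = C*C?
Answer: 1776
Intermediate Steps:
D(C, f) = C²
V = 25 (V = -2 + (-2 - 1)*(-4 - 5) = -2 - 3*(-9) = -2 + 27 = 25)
F(d) = -8 (F(d) = -9 + d/d = -9 + 1 = -8)
n = 220 (n = 4*((6² - 1*6) + 25) = 4*((36 - 6) + 25) = 4*(30 + 25) = 4*55 = 220)
(-2 - n)*F(6) = (-2 - 1*220)*(-8) = (-2 - 220)*(-8) = -222*(-8) = 1776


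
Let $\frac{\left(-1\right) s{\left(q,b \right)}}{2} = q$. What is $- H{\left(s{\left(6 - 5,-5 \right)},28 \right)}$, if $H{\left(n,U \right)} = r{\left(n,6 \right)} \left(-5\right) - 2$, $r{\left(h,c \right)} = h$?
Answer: $-8$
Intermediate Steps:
$s{\left(q,b \right)} = - 2 q$
$H{\left(n,U \right)} = -2 - 5 n$ ($H{\left(n,U \right)} = n \left(-5\right) - 2 = - 5 n - 2 = -2 - 5 n$)
$- H{\left(s{\left(6 - 5,-5 \right)},28 \right)} = - (-2 - 5 \left(- 2 \left(6 - 5\right)\right)) = - (-2 - 5 \left(\left(-2\right) 1\right)) = - (-2 - -10) = - (-2 + 10) = \left(-1\right) 8 = -8$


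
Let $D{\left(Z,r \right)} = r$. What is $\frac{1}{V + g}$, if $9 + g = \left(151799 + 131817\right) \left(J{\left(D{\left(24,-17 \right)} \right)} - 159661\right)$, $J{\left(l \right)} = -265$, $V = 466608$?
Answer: $- \frac{1}{45357105817} \approx -2.2047 \cdot 10^{-11}$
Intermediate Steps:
$g = -45357572425$ ($g = -9 + \left(151799 + 131817\right) \left(-265 - 159661\right) = -9 + 283616 \left(-159926\right) = -9 - 45357572416 = -45357572425$)
$\frac{1}{V + g} = \frac{1}{466608 - 45357572425} = \frac{1}{-45357105817} = - \frac{1}{45357105817}$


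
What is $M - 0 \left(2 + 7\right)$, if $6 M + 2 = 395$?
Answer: $\frac{131}{2} \approx 65.5$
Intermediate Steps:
$M = \frac{131}{2}$ ($M = - \frac{1}{3} + \frac{1}{6} \cdot 395 = - \frac{1}{3} + \frac{395}{6} = \frac{131}{2} \approx 65.5$)
$M - 0 \left(2 + 7\right) = \frac{131}{2} - 0 \left(2 + 7\right) = \frac{131}{2} - 0 \cdot 9 = \frac{131}{2} - 0 = \frac{131}{2} + 0 = \frac{131}{2}$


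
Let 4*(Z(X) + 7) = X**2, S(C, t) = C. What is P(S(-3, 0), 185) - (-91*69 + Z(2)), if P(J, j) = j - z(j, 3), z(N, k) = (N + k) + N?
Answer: 6097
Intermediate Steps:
z(N, k) = k + 2*N
P(J, j) = -3 - j (P(J, j) = j - (3 + 2*j) = j + (-3 - 2*j) = -3 - j)
Z(X) = -7 + X**2/4
P(S(-3, 0), 185) - (-91*69 + Z(2)) = (-3 - 1*185) - (-91*69 + (-7 + (1/4)*2**2)) = (-3 - 185) - (-6279 + (-7 + (1/4)*4)) = -188 - (-6279 + (-7 + 1)) = -188 - (-6279 - 6) = -188 - 1*(-6285) = -188 + 6285 = 6097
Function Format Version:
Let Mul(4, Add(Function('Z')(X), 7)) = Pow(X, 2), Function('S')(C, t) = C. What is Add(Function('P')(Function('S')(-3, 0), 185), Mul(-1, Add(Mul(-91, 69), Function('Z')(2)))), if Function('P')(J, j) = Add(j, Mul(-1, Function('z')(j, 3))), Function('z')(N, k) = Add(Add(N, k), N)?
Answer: 6097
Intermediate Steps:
Function('z')(N, k) = Add(k, Mul(2, N))
Function('P')(J, j) = Add(-3, Mul(-1, j)) (Function('P')(J, j) = Add(j, Mul(-1, Add(3, Mul(2, j)))) = Add(j, Add(-3, Mul(-2, j))) = Add(-3, Mul(-1, j)))
Function('Z')(X) = Add(-7, Mul(Rational(1, 4), Pow(X, 2)))
Add(Function('P')(Function('S')(-3, 0), 185), Mul(-1, Add(Mul(-91, 69), Function('Z')(2)))) = Add(Add(-3, Mul(-1, 185)), Mul(-1, Add(Mul(-91, 69), Add(-7, Mul(Rational(1, 4), Pow(2, 2)))))) = Add(Add(-3, -185), Mul(-1, Add(-6279, Add(-7, Mul(Rational(1, 4), 4))))) = Add(-188, Mul(-1, Add(-6279, Add(-7, 1)))) = Add(-188, Mul(-1, Add(-6279, -6))) = Add(-188, Mul(-1, -6285)) = Add(-188, 6285) = 6097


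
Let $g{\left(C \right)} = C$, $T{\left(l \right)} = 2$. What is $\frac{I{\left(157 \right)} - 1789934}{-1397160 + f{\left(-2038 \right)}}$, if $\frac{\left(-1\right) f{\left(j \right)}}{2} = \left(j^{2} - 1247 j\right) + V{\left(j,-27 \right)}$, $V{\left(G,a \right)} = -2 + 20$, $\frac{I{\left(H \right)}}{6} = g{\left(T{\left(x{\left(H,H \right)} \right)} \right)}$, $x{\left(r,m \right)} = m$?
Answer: $\frac{894961}{7393428} \approx 0.12105$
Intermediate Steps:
$I{\left(H \right)} = 12$ ($I{\left(H \right)} = 6 \cdot 2 = 12$)
$V{\left(G,a \right)} = 18$
$f{\left(j \right)} = -36 - 2 j^{2} + 2494 j$ ($f{\left(j \right)} = - 2 \left(\left(j^{2} - 1247 j\right) + 18\right) = - 2 \left(18 + j^{2} - 1247 j\right) = -36 - 2 j^{2} + 2494 j$)
$\frac{I{\left(157 \right)} - 1789934}{-1397160 + f{\left(-2038 \right)}} = \frac{12 - 1789934}{-1397160 - \left(5082808 + 8306888\right)} = - \frac{1789922}{-1397160 - 13389696} = - \frac{1789922}{-14786856} = \left(-1789922\right) \left(- \frac{1}{14786856}\right) = \frac{894961}{7393428}$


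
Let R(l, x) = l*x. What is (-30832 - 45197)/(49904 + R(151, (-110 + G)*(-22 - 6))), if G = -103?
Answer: -76029/950468 ≈ -0.079991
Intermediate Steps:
(-30832 - 45197)/(49904 + R(151, (-110 + G)*(-22 - 6))) = (-30832 - 45197)/(49904 + 151*((-110 - 103)*(-22 - 6))) = -76029/(49904 + 151*(-213*(-28))) = -76029/(49904 + 151*5964) = -76029/(49904 + 900564) = -76029/950468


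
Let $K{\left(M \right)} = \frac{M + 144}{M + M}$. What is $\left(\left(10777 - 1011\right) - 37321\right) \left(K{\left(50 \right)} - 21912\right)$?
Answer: $\frac{6037317033}{10} \approx 6.0373 \cdot 10^{8}$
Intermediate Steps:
$K{\left(M \right)} = \frac{144 + M}{2 M}$
$\left(\left(10777 - 1011\right) - 37321\right) \left(K{\left(50 \right)} - 21912\right) = \left(\left(10777 - 1011\right) - 37321\right) \left(\frac{144 + 50}{2 \cdot 50} - 21912\right) = \left(9766 - 37321\right) \left(\frac{1}{2} \cdot \frac{1}{50} \cdot 194 - 21912\right) = - 27555 \left(\frac{97}{50} - 21912\right) = \left(-27555\right) \left(- \frac{1095503}{50}\right) = \frac{6037317033}{10}$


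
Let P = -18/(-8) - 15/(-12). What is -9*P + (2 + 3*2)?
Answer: -47/2 ≈ -23.500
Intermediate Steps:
P = 7/2 (P = -18*(-⅛) - 15*(-1/12) = 9/4 + 5/4 = 7/2 ≈ 3.5000)
-9*P + (2 + 3*2) = -9*7/2 + (2 + 3*2) = -63/2 + (2 + 6) = -63/2 + 8 = -47/2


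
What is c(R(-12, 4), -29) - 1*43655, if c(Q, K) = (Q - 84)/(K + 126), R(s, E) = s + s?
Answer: -4234643/97 ≈ -43656.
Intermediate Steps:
R(s, E) = 2*s
c(Q, K) = (-84 + Q)/(126 + K)
c(R(-12, 4), -29) - 1*43655 = (-84 + 2*(-12))/(126 - 29) - 1*43655 = (-84 - 24)/97 - 43655 = (1/97)*(-108) - 43655 = -108/97 - 43655 = -4234643/97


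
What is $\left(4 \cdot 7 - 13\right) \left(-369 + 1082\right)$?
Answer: $10695$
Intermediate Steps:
$\left(4 \cdot 7 - 13\right) \left(-369 + 1082\right) = \left(28 - 13\right) 713 = 15 \cdot 713 = 10695$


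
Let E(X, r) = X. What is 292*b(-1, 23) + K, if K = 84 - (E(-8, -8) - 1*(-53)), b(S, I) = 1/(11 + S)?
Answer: 341/5 ≈ 68.200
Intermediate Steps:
K = 39 (K = 84 - (-8 - 1*(-53)) = 84 - (-8 + 53) = 84 - 1*45 = 84 - 45 = 39)
292*b(-1, 23) + K = 292/(11 - 1) + 39 = 292/10 + 39 = 292*(1/10) + 39 = 146/5 + 39 = 341/5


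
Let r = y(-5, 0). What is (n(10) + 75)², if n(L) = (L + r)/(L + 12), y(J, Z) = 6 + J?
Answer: 22801/4 ≈ 5700.3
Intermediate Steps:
r = 1 (r = 6 - 5 = 1)
n(L) = (1 + L)/(12 + L) (n(L) = (L + 1)/(L + 12) = (1 + L)/(12 + L))
(n(10) + 75)² = ((1 + 10)/(12 + 10) + 75)² = (11/22 + 75)² = ((1/22)*11 + 75)² = (½ + 75)² = (151/2)² = 22801/4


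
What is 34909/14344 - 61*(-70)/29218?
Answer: 77230003/29935928 ≈ 2.5798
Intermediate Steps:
34909/14344 - 61*(-70)/29218 = 34909*(1/14344) + 4270*(1/29218) = 34909/14344 + 305/2087 = 77230003/29935928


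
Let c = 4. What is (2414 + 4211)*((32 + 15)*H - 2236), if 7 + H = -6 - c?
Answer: -20106875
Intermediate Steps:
H = -17 (H = -7 + (-6 - 1*4) = -7 + (-6 - 4) = -7 - 10 = -17)
(2414 + 4211)*((32 + 15)*H - 2236) = (2414 + 4211)*((32 + 15)*(-17) - 2236) = 6625*(47*(-17) - 2236) = 6625*(-799 - 2236) = 6625*(-3035) = -20106875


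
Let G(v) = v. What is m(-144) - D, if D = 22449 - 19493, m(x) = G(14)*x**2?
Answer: 287348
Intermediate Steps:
m(x) = 14*x**2
D = 2956
m(-144) - D = 14*(-144)**2 - 1*2956 = 14*20736 - 2956 = 290304 - 2956 = 287348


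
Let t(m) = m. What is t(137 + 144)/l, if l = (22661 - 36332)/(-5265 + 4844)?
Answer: 118301/13671 ≈ 8.6534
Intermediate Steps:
l = 13671/421 (l = -13671/(-421) = -13671*(-1/421) = 13671/421 ≈ 32.473)
t(137 + 144)/l = (137 + 144)/(13671/421) = 281*(421/13671) = 118301/13671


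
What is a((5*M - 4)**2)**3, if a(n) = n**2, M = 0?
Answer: 16777216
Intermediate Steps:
a((5*M - 4)**2)**3 = (((5*0 - 4)**2)**2)**3 = (((0 - 4)**2)**2)**3 = (((-4)**2)**2)**3 = (16**2)**3 = 256**3 = 16777216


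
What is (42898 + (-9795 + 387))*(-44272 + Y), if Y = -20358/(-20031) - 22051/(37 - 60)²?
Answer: -5241795754082410/3532133 ≈ -1.4840e+9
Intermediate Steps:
Y = -143644733/3532133 (Y = -20358*(-1/20031) - 22051/((-23)²) = 6786/6677 - 22051/529 = -143644733/3532133 ≈ -40.668)
(42898 + (-9795 + 387))*(-44272 + Y) = (42898 + (-9795 + 387))*(-44272 - 143644733/3532133) = (42898 - 9408)*(-156518236909/3532133) = 33490*(-156518236909/3532133) = -5241795754082410/3532133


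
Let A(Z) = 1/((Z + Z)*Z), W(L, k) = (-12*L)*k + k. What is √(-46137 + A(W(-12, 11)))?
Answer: I*√469494725698/3190 ≈ 214.8*I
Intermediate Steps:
W(L, k) = k - 12*L*k (W(L, k) = -12*L*k + k = k - 12*L*k)
A(Z) = 1/(2*Z²) (A(Z) = 1/(((2*Z))*Z) = (1/(2*Z))/Z = 1/(2*Z²))
√(-46137 + A(W(-12, 11))) = √(-46137 + 1/(2*(11*(1 - 12*(-12)))²)) = √(-46137 + 1/(2*(11*(1 + 144))²)) = √(-46137 + 1/(2*(11*145)²)) = √(-46137 + (½)/1595²) = √(-46137 + (½)*(1/2544025)) = √(-46137 + 1/5088050) = √(-234747362849/5088050) = I*√469494725698/3190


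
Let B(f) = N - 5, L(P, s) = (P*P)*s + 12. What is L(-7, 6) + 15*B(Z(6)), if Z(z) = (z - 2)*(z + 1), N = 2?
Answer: 261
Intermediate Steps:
L(P, s) = 12 + s*P**2 (L(P, s) = P**2*s + 12 = s*P**2 + 12 = 12 + s*P**2)
Z(z) = (1 + z)*(-2 + z) (Z(z) = (-2 + z)*(1 + z) = (1 + z)*(-2 + z))
B(f) = -3 (B(f) = 2 - 5 = -3)
L(-7, 6) + 15*B(Z(6)) = (12 + 6*(-7)**2) + 15*(-3) = (12 + 6*49) - 45 = (12 + 294) - 45 = 306 - 45 = 261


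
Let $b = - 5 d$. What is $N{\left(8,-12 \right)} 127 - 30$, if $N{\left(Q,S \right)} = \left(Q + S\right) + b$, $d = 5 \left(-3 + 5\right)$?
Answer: $-6888$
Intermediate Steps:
$d = 10$ ($d = 5 \cdot 2 = 10$)
$b = -50$ ($b = \left(-5\right) 10 = -50$)
$N{\left(Q,S \right)} = -50 + Q + S$ ($N{\left(Q,S \right)} = \left(Q + S\right) - 50 = -50 + Q + S$)
$N{\left(8,-12 \right)} 127 - 30 = \left(-50 + 8 - 12\right) 127 - 30 = \left(-54\right) 127 - 30 = -6858 - 30 = -6888$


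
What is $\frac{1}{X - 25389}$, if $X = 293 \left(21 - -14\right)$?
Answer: $- \frac{1}{15134} \approx -6.6076 \cdot 10^{-5}$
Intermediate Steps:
$X = 10255$ ($X = 293 \left(21 + 14\right) = 293 \cdot 35 = 10255$)
$\frac{1}{X - 25389} = \frac{1}{10255 - 25389} = \frac{1}{-15134} = - \frac{1}{15134}$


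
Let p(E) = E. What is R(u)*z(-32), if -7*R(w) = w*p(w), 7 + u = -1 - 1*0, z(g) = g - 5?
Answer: 2368/7 ≈ 338.29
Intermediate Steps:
z(g) = -5 + g
u = -8 (u = -7 + (-1 - 1*0) = -7 + (-1 + 0) = -7 - 1 = -8)
R(w) = -w**2/7 (R(w) = -w*w/7 = -w**2/7)
R(u)*z(-32) = (-1/7*(-8)**2)*(-5 - 32) = -1/7*64*(-37) = -64/7*(-37) = 2368/7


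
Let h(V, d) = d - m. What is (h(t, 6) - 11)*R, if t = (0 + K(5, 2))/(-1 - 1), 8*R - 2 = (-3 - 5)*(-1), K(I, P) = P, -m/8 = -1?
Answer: -65/4 ≈ -16.250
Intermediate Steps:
m = 8 (m = -8*(-1) = 8)
R = 5/4 (R = ¼ + ((-3 - 5)*(-1))/8 = ¼ + (-8*(-1))/8 = ¼ + (⅛)*8 = ¼ + 1 = 5/4 ≈ 1.2500)
t = -1 (t = (0 + 2)/(-1 - 1) = 2/(-2) = 2*(-½) = -1)
h(V, d) = -8 + d (h(V, d) = d - 1*8 = d - 8 = -8 + d)
(h(t, 6) - 11)*R = ((-8 + 6) - 11)*(5/4) = (-2 - 11)*(5/4) = -13*5/4 = -65/4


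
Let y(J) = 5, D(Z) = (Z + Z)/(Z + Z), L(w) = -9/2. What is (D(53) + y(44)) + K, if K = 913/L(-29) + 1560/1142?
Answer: -1004792/5139 ≈ -195.52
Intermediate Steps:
L(w) = -9/2 (L(w) = -9*½ = -9/2)
D(Z) = 1 (D(Z) = (2*Z)/((2*Z)) = (2*Z)*(1/(2*Z)) = 1)
K = -1035626/5139 (K = 913/(-9/2) + 1560/1142 = 913*(-2/9) + 1560*(1/1142) = -1826/9 + 780/571 = -1035626/5139 ≈ -201.52)
(D(53) + y(44)) + K = (1 + 5) - 1035626/5139 = 6 - 1035626/5139 = -1004792/5139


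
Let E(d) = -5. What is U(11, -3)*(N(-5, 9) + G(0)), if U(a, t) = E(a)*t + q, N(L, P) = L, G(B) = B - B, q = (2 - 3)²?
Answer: -80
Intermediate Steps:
q = 1 (q = (-1)² = 1)
G(B) = 0
U(a, t) = 1 - 5*t (U(a, t) = -5*t + 1 = 1 - 5*t)
U(11, -3)*(N(-5, 9) + G(0)) = (1 - 5*(-3))*(-5 + 0) = (1 + 15)*(-5) = 16*(-5) = -80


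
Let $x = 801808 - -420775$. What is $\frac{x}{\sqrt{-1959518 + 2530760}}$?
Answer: $\frac{1222583 \sqrt{11658}}{81606} \approx 1617.6$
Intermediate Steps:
$x = 1222583$ ($x = 801808 + 420775 = 1222583$)
$\frac{x}{\sqrt{-1959518 + 2530760}} = \frac{1222583}{\sqrt{-1959518 + 2530760}} = \frac{1222583}{\sqrt{571242}} = \frac{1222583}{7 \sqrt{11658}} = 1222583 \frac{\sqrt{11658}}{81606} = \frac{1222583 \sqrt{11658}}{81606}$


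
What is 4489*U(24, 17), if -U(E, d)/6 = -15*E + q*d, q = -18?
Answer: 17938044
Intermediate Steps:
U(E, d) = 90*E + 108*d (U(E, d) = -6*(-15*E - 18*d) = -6*(-18*d - 15*E) = 90*E + 108*d)
4489*U(24, 17) = 4489*(90*24 + 108*17) = 4489*(2160 + 1836) = 4489*3996 = 17938044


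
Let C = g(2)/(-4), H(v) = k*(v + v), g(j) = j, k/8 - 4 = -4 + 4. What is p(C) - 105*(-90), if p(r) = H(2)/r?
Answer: 9194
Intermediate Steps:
k = 32 (k = 32 + 8*(-4 + 4) = 32 + 8*0 = 32 + 0 = 32)
H(v) = 64*v (H(v) = 32*(v + v) = 32*(2*v) = 64*v)
C = -1/2 (C = 2/(-4) = 2*(-1/4) = -1/2 ≈ -0.50000)
p(r) = 128/r (p(r) = (64*2)/r = 128/r)
p(C) - 105*(-90) = 128/(-1/2) - 105*(-90) = 128*(-2) + 9450 = -256 + 9450 = 9194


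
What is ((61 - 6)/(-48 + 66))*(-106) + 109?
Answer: -1934/9 ≈ -214.89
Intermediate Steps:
((61 - 6)/(-48 + 66))*(-106) + 109 = (55/18)*(-106) + 109 = -2915/9 + 109 = -1934/9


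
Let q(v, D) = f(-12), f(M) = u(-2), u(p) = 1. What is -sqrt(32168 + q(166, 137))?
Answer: -sqrt(32169) ≈ -179.36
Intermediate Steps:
f(M) = 1
q(v, D) = 1
-sqrt(32168 + q(166, 137)) = -sqrt(32168 + 1) = -sqrt(32169)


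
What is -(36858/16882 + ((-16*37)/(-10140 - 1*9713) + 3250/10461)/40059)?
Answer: -153321446961407905/70225258848116427 ≈ -2.1833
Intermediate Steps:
-(36858/16882 + ((-16*37)/(-10140 - 1*9713) + 3250/10461)/40059) = -(36858*(1/16882) + (-592/(-10140 - 9713) + 3250*(1/10461))*(1/40059)) = -(18429/8441 + (-592/(-19853) + 3250/10461)*(1/40059)) = -(18429/8441 + (-592*(-1/19853) + 3250/10461)*(1/40059)) = -(18429/8441 + (592/19853 + 3250/10461)*(1/40059)) = -(18429/8441 + (70715162/207682233)*(1/40059)) = -(18429/8441 + 70715162/8319542571747) = -1*153321446961407905/70225258848116427 = -153321446961407905/70225258848116427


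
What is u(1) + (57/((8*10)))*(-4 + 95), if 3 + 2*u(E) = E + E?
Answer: 5147/80 ≈ 64.338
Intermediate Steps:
u(E) = -3/2 + E (u(E) = -3/2 + (E + E)/2 = -3/2 + (2*E)/2 = -3/2 + E)
u(1) + (57/((8*10)))*(-4 + 95) = (-3/2 + 1) + (57/((8*10)))*(-4 + 95) = -1/2 + (57/80)*91 = -1/2 + 5187/80 = 5147/80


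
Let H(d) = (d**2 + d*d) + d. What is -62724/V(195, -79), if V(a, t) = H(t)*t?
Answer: 62724/979837 ≈ 0.064015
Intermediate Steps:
H(d) = d + 2*d**2 (H(d) = (d**2 + d**2) + d = 2*d**2 + d = d + 2*d**2)
V(a, t) = t**2*(1 + 2*t) (V(a, t) = (t*(1 + 2*t))*t = t**2*(1 + 2*t))
-62724/V(195, -79) = -62724*1/(6241*(1 + 2*(-79))) = -62724*1/(6241*(1 - 158)) = -62724/(6241*(-157)) = -62724/(-979837) = -62724*(-1/979837) = 62724/979837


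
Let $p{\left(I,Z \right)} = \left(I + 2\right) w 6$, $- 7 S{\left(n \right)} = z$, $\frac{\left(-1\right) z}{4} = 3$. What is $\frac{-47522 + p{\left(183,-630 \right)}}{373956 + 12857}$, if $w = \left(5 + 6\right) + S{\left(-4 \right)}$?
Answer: $- \frac{233864}{2707691} \approx -0.08637$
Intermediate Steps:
$z = -12$ ($z = \left(-4\right) 3 = -12$)
$S{\left(n \right)} = \frac{12}{7}$ ($S{\left(n \right)} = \left(- \frac{1}{7}\right) \left(-12\right) = \frac{12}{7}$)
$w = \frac{89}{7}$ ($w = \left(5 + 6\right) + \frac{12}{7} = 11 + \frac{12}{7} = \frac{89}{7} \approx 12.714$)
$p{\left(I,Z \right)} = \frac{1068}{7} + \frac{534 I}{7}$ ($p{\left(I,Z \right)} = \left(I + 2\right) \frac{89}{7} \cdot 6 = \left(2 + I\right) \frac{89}{7} \cdot 6 = \left(\frac{178}{7} + \frac{89 I}{7}\right) 6 = \frac{1068}{7} + \frac{534 I}{7}$)
$\frac{-47522 + p{\left(183,-630 \right)}}{373956 + 12857} = \frac{-47522 + \left(\frac{1068}{7} + \frac{534}{7} \cdot 183\right)}{373956 + 12857} = \frac{-47522 + \left(\frac{1068}{7} + \frac{97722}{7}\right)}{386813} = \left(-47522 + \frac{98790}{7}\right) \frac{1}{386813} = \left(- \frac{233864}{7}\right) \frac{1}{386813} = - \frac{233864}{2707691}$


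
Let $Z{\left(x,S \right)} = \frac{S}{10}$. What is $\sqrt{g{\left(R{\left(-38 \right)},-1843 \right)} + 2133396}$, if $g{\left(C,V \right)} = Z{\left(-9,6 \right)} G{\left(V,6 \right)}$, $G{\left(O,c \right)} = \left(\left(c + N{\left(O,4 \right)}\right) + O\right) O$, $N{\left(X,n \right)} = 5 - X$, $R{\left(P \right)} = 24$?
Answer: $\frac{\sqrt{53030805}}{5} \approx 1456.4$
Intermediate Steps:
$Z{\left(x,S \right)} = \frac{S}{10}$ ($Z{\left(x,S \right)} = S \frac{1}{10} = \frac{S}{10}$)
$G{\left(O,c \right)} = O \left(5 + c\right)$ ($G{\left(O,c \right)} = \left(\left(c - \left(-5 + O\right)\right) + O\right) O = \left(\left(5 + c - O\right) + O\right) O = \left(5 + c\right) O = O \left(5 + c\right)$)
$g{\left(C,V \right)} = \frac{33 V}{5}$ ($g{\left(C,V \right)} = \frac{1}{10} \cdot 6 V \left(5 + 6\right) = \frac{3 V 11}{5} = \frac{3 \cdot 11 V}{5} = \frac{33 V}{5}$)
$\sqrt{g{\left(R{\left(-38 \right)},-1843 \right)} + 2133396} = \sqrt{\frac{33}{5} \left(-1843\right) + 2133396} = \sqrt{- \frac{60819}{5} + 2133396} = \sqrt{\frac{10606161}{5}} = \frac{\sqrt{53030805}}{5}$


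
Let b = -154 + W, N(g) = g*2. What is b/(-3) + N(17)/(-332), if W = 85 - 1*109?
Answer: 29497/498 ≈ 59.231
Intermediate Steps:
W = -24 (W = 85 - 109 = -24)
N(g) = 2*g
b = -178 (b = -154 - 24 = -178)
b/(-3) + N(17)/(-332) = -178/(-3) + (2*17)/(-332) = -178*(-⅓) + 34*(-1/332) = 178/3 - 17/166 = 29497/498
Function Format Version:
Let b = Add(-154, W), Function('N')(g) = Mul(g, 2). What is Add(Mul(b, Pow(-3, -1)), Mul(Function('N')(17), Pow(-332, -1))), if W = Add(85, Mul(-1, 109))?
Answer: Rational(29497, 498) ≈ 59.231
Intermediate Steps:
W = -24 (W = Add(85, -109) = -24)
Function('N')(g) = Mul(2, g)
b = -178 (b = Add(-154, -24) = -178)
Add(Mul(b, Pow(-3, -1)), Mul(Function('N')(17), Pow(-332, -1))) = Add(Mul(-178, Pow(-3, -1)), Mul(Mul(2, 17), Pow(-332, -1))) = Add(Mul(-178, Rational(-1, 3)), Mul(34, Rational(-1, 332))) = Add(Rational(178, 3), Rational(-17, 166)) = Rational(29497, 498)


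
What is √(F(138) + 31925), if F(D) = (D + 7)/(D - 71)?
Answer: 12*√995285/67 ≈ 178.68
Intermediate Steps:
F(D) = (7 + D)/(-71 + D)
√(F(138) + 31925) = √((7 + 138)/(-71 + 138) + 31925) = √(145/67 + 31925) = √(2139120/67) = 12*√995285/67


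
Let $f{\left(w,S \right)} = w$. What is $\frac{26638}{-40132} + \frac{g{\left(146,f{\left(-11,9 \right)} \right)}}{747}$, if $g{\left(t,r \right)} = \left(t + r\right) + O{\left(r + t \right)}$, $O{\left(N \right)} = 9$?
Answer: $- \frac{784421}{1665478} \approx -0.47099$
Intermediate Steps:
$g{\left(t,r \right)} = 9 + r + t$ ($g{\left(t,r \right)} = \left(t + r\right) + 9 = \left(r + t\right) + 9 = 9 + r + t$)
$\frac{26638}{-40132} + \frac{g{\left(146,f{\left(-11,9 \right)} \right)}}{747} = \frac{26638}{-40132} + \frac{9 - 11 + 146}{747} = 26638 \left(- \frac{1}{40132}\right) + 144 \cdot \frac{1}{747} = - \frac{13319}{20066} + \frac{16}{83} = - \frac{784421}{1665478}$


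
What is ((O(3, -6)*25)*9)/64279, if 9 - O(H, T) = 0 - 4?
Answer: 2925/64279 ≈ 0.045505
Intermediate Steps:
O(H, T) = 13 (O(H, T) = 9 - (0 - 4) = 9 - 1*(-4) = 9 + 4 = 13)
((O(3, -6)*25)*9)/64279 = ((13*25)*9)/64279 = (325*9)*(1/64279) = 2925*(1/64279) = 2925/64279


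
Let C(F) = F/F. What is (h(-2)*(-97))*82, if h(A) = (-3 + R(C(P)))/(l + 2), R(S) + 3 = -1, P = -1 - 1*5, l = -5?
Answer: -55678/3 ≈ -18559.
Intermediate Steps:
P = -6 (P = -1 - 5 = -6)
C(F) = 1
R(S) = -4 (R(S) = -3 - 1 = -4)
h(A) = 7/3 (h(A) = (-3 - 4)/(-5 + 2) = -7/(-3) = -7*(-⅓) = 7/3)
(h(-2)*(-97))*82 = ((7/3)*(-97))*82 = -679/3*82 = -55678/3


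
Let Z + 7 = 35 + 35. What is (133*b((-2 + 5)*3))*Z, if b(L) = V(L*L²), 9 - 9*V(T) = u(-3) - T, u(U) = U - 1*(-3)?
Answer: 687078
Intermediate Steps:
Z = 63 (Z = -7 + (35 + 35) = -7 + 70 = 63)
u(U) = 3 + U (u(U) = U + 3 = 3 + U)
V(T) = 1 + T/9 (V(T) = 1 - ((3 - 3) - T)/9 = 1 - (0 - T)/9 = 1 - (-1)*T/9 = 1 + T/9)
b(L) = 1 + L³/9 (b(L) = 1 + (L*L²)/9 = 1 + L³/9)
(133*b((-2 + 5)*3))*Z = (133*(1 + ((-2 + 5)*3)³/9))*63 = (133*(1 + (3*3)³/9))*63 = (133*(1 + (⅑)*9³))*63 = (133*(1 + (⅑)*729))*63 = (133*(1 + 81))*63 = (133*82)*63 = 10906*63 = 687078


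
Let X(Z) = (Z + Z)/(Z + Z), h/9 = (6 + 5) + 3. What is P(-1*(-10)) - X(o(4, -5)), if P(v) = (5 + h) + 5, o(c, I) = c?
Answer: 135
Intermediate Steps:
h = 126 (h = 9*((6 + 5) + 3) = 9*(11 + 3) = 9*14 = 126)
X(Z) = 1 (X(Z) = (2*Z)/((2*Z)) = (2*Z)*(1/(2*Z)) = 1)
P(v) = 136 (P(v) = (5 + 126) + 5 = 131 + 5 = 136)
P(-1*(-10)) - X(o(4, -5)) = 136 - 1*1 = 136 - 1 = 135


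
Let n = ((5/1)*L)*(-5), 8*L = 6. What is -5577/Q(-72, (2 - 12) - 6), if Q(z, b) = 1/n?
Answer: 418275/4 ≈ 1.0457e+5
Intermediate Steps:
L = ¾ (L = (⅛)*6 = ¾ ≈ 0.75000)
n = -75/4 (n = ((5/1)*(¾))*(-5) = ((5*1)*(¾))*(-5) = (5*(¾))*(-5) = (15/4)*(-5) = -75/4 ≈ -18.750)
Q(z, b) = -4/75 (Q(z, b) = 1/(-75/4) = -4/75)
-5577/Q(-72, (2 - 12) - 6) = -5577/(-4/75) = -5577*(-75/4) = 418275/4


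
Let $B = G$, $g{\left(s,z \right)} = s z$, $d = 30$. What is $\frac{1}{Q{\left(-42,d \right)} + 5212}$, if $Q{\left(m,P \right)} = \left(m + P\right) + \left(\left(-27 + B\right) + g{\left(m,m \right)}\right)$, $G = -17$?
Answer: $\frac{1}{6920} \approx 0.00014451$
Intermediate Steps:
$B = -17$
$Q{\left(m,P \right)} = -44 + P + m + m^{2}$ ($Q{\left(m,P \right)} = \left(m + P\right) + \left(\left(-27 - 17\right) + m m\right) = \left(P + m\right) + \left(-44 + m^{2}\right) = -44 + P + m + m^{2}$)
$\frac{1}{Q{\left(-42,d \right)} + 5212} = \frac{1}{\left(-44 + 30 - 42 + \left(-42\right)^{2}\right) + 5212} = \frac{1}{\left(-44 + 30 - 42 + 1764\right) + 5212} = \frac{1}{1708 + 5212} = \frac{1}{6920}$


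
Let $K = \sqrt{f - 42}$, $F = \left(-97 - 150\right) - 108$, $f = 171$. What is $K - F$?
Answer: $355 + \sqrt{129} \approx 366.36$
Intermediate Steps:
$F = -355$ ($F = -247 - 108 = -355$)
$K = \sqrt{129}$ ($K = \sqrt{171 - 42} = \sqrt{129} \approx 11.358$)
$K - F = \sqrt{129} - -355 = \sqrt{129} + 355 = 355 + \sqrt{129}$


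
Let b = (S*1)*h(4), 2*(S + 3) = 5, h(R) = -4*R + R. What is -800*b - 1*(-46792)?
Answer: 41992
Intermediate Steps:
h(R) = -3*R
S = -1/2 (S = -3 + (1/2)*5 = -3 + 5/2 = -1/2 ≈ -0.50000)
b = 6 (b = (-1/2*1)*(-3*4) = -1/2*(-12) = 6)
-800*b - 1*(-46792) = -800*6 - 1*(-46792) = -1*4800 + 46792 = -4800 + 46792 = 41992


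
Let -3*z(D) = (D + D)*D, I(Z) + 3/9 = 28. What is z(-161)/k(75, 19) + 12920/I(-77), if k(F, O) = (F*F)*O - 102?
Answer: 12411261554/26586477 ≈ 466.83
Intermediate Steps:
I(Z) = 83/3 (I(Z) = -1/3 + 28 = 83/3)
k(F, O) = -102 + O*F**2 (k(F, O) = F**2*O - 102 = O*F**2 - 102 = -102 + O*F**2)
z(D) = -2*D**2/3 (z(D) = -(D + D)*D/3 = -2*D*D/3 = -2*D**2/3)
z(-161)/k(75, 19) + 12920/I(-77) = (-2/3*(-161)**2)/(-102 + 19*75**2) + 12920/(83/3) = (-2/3*25921)/(-102 + 19*5625) + 12920*(3/83) = -51842/(3*(-102 + 106875)) + 38760/83 = -51842/3/106773 + 38760/83 = -51842/3*1/106773 + 38760/83 = -51842/320319 + 38760/83 = 12411261554/26586477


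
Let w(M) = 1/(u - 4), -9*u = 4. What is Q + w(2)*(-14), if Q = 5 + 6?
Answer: 283/20 ≈ 14.150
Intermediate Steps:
u = -4/9 (u = -⅑*4 = -4/9 ≈ -0.44444)
Q = 11
w(M) = -9/40 (w(M) = 1/(-4/9 - 4) = 1/(-40/9) = -9/40)
Q + w(2)*(-14) = 11 - 9/40*(-14) = 11 + 63/20 = 283/20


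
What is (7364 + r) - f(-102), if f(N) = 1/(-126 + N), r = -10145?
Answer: -634067/228 ≈ -2781.0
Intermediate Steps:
(7364 + r) - f(-102) = (7364 - 10145) - 1/(-126 - 102) = -2781 - 1/(-228) = -2781 - 1*(-1/228) = -2781 + 1/228 = -634067/228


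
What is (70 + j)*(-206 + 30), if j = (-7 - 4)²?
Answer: -33616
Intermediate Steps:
j = 121 (j = (-11)² = 121)
(70 + j)*(-206 + 30) = (70 + 121)*(-206 + 30) = 191*(-176) = -33616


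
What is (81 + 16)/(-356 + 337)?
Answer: -97/19 ≈ -5.1053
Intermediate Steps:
(81 + 16)/(-356 + 337) = 97/(-19) = 97*(-1/19) = -97/19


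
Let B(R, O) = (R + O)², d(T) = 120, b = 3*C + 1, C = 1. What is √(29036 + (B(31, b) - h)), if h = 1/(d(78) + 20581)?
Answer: 8*√202621698515/20701 ≈ 173.96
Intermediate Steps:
b = 4 (b = 3*1 + 1 = 3 + 1 = 4)
B(R, O) = (O + R)²
h = 1/20701 (h = 1/(120 + 20581) = 1/20701 ≈ 4.8307e-5)
√(29036 + (B(31, b) - h)) = √(29036 + ((4 + 31)² - 1*1/20701)) = √(29036 + (35² - 1/20701)) = √(29036 + (1225 - 1/20701)) = √(29036 + 25358724/20701) = √(626432960/20701) = 8*√202621698515/20701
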